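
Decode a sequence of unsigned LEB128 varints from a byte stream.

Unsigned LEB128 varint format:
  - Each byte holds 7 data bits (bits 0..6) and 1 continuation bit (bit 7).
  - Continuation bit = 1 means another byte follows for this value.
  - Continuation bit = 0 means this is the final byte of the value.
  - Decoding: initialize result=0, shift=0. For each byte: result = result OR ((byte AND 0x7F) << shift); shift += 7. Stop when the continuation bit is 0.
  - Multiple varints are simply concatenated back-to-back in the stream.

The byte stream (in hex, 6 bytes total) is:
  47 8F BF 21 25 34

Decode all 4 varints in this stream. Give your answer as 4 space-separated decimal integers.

  byte[0]=0x47 cont=0 payload=0x47=71: acc |= 71<<0 -> acc=71 shift=7 [end]
Varint 1: bytes[0:1] = 47 -> value 71 (1 byte(s))
  byte[1]=0x8F cont=1 payload=0x0F=15: acc |= 15<<0 -> acc=15 shift=7
  byte[2]=0xBF cont=1 payload=0x3F=63: acc |= 63<<7 -> acc=8079 shift=14
  byte[3]=0x21 cont=0 payload=0x21=33: acc |= 33<<14 -> acc=548751 shift=21 [end]
Varint 2: bytes[1:4] = 8F BF 21 -> value 548751 (3 byte(s))
  byte[4]=0x25 cont=0 payload=0x25=37: acc |= 37<<0 -> acc=37 shift=7 [end]
Varint 3: bytes[4:5] = 25 -> value 37 (1 byte(s))
  byte[5]=0x34 cont=0 payload=0x34=52: acc |= 52<<0 -> acc=52 shift=7 [end]
Varint 4: bytes[5:6] = 34 -> value 52 (1 byte(s))

Answer: 71 548751 37 52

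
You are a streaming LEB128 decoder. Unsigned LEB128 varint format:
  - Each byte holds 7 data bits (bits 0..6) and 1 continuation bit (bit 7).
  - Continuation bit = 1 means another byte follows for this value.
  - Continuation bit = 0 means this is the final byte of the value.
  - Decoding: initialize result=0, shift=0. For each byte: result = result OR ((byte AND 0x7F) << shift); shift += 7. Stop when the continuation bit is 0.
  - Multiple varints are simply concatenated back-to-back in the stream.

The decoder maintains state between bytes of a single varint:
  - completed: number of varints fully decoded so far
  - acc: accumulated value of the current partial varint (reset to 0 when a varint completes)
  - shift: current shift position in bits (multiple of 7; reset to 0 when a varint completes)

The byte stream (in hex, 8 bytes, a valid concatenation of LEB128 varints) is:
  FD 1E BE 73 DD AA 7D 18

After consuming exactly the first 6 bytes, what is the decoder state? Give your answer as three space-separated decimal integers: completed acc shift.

Answer: 2 5469 14

Derivation:
byte[0]=0xFD cont=1 payload=0x7D: acc |= 125<<0 -> completed=0 acc=125 shift=7
byte[1]=0x1E cont=0 payload=0x1E: varint #1 complete (value=3965); reset -> completed=1 acc=0 shift=0
byte[2]=0xBE cont=1 payload=0x3E: acc |= 62<<0 -> completed=1 acc=62 shift=7
byte[3]=0x73 cont=0 payload=0x73: varint #2 complete (value=14782); reset -> completed=2 acc=0 shift=0
byte[4]=0xDD cont=1 payload=0x5D: acc |= 93<<0 -> completed=2 acc=93 shift=7
byte[5]=0xAA cont=1 payload=0x2A: acc |= 42<<7 -> completed=2 acc=5469 shift=14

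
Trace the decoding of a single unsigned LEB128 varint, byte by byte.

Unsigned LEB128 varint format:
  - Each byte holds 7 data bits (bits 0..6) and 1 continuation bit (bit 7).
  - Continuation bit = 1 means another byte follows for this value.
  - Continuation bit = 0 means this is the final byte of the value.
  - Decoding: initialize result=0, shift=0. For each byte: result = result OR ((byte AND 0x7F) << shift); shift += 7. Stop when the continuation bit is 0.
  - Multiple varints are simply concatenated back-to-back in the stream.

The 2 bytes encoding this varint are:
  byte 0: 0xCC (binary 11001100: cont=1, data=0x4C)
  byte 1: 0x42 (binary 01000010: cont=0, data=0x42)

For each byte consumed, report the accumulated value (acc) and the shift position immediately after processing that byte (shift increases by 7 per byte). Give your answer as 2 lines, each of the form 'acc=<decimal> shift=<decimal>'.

Answer: acc=76 shift=7
acc=8524 shift=14

Derivation:
byte 0=0xCC: payload=0x4C=76, contrib = 76<<0 = 76; acc -> 76, shift -> 7
byte 1=0x42: payload=0x42=66, contrib = 66<<7 = 8448; acc -> 8524, shift -> 14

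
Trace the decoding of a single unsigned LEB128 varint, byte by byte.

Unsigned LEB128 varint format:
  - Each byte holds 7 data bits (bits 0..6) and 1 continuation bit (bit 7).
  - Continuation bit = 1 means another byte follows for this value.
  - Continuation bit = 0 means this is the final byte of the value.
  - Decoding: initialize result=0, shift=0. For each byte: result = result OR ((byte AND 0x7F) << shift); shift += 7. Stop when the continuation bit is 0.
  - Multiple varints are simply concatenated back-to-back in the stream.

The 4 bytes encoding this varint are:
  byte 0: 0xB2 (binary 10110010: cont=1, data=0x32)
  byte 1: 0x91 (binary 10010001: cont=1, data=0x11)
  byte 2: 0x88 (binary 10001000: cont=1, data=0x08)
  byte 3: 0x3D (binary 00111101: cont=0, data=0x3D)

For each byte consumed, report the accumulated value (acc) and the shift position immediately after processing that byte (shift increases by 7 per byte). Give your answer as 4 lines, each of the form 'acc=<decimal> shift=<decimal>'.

Answer: acc=50 shift=7
acc=2226 shift=14
acc=133298 shift=21
acc=128059570 shift=28

Derivation:
byte 0=0xB2: payload=0x32=50, contrib = 50<<0 = 50; acc -> 50, shift -> 7
byte 1=0x91: payload=0x11=17, contrib = 17<<7 = 2176; acc -> 2226, shift -> 14
byte 2=0x88: payload=0x08=8, contrib = 8<<14 = 131072; acc -> 133298, shift -> 21
byte 3=0x3D: payload=0x3D=61, contrib = 61<<21 = 127926272; acc -> 128059570, shift -> 28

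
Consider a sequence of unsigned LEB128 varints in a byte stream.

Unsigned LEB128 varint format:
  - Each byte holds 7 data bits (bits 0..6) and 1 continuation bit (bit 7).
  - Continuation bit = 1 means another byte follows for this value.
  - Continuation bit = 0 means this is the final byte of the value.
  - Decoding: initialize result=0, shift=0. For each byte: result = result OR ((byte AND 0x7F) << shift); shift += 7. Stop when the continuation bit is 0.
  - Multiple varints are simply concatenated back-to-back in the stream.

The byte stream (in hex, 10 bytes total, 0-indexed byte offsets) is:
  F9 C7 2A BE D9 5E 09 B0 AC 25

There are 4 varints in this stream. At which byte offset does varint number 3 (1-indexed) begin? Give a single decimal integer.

  byte[0]=0xF9 cont=1 payload=0x79=121: acc |= 121<<0 -> acc=121 shift=7
  byte[1]=0xC7 cont=1 payload=0x47=71: acc |= 71<<7 -> acc=9209 shift=14
  byte[2]=0x2A cont=0 payload=0x2A=42: acc |= 42<<14 -> acc=697337 shift=21 [end]
Varint 1: bytes[0:3] = F9 C7 2A -> value 697337 (3 byte(s))
  byte[3]=0xBE cont=1 payload=0x3E=62: acc |= 62<<0 -> acc=62 shift=7
  byte[4]=0xD9 cont=1 payload=0x59=89: acc |= 89<<7 -> acc=11454 shift=14
  byte[5]=0x5E cont=0 payload=0x5E=94: acc |= 94<<14 -> acc=1551550 shift=21 [end]
Varint 2: bytes[3:6] = BE D9 5E -> value 1551550 (3 byte(s))
  byte[6]=0x09 cont=0 payload=0x09=9: acc |= 9<<0 -> acc=9 shift=7 [end]
Varint 3: bytes[6:7] = 09 -> value 9 (1 byte(s))
  byte[7]=0xB0 cont=1 payload=0x30=48: acc |= 48<<0 -> acc=48 shift=7
  byte[8]=0xAC cont=1 payload=0x2C=44: acc |= 44<<7 -> acc=5680 shift=14
  byte[9]=0x25 cont=0 payload=0x25=37: acc |= 37<<14 -> acc=611888 shift=21 [end]
Varint 4: bytes[7:10] = B0 AC 25 -> value 611888 (3 byte(s))

Answer: 6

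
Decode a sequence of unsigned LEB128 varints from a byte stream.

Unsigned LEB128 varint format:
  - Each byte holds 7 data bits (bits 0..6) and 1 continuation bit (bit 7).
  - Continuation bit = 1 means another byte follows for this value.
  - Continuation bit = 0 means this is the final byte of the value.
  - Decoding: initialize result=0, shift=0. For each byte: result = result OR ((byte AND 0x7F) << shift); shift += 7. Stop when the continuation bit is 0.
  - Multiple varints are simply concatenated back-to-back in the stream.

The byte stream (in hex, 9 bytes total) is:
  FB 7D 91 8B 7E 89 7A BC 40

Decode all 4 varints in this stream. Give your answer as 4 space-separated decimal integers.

  byte[0]=0xFB cont=1 payload=0x7B=123: acc |= 123<<0 -> acc=123 shift=7
  byte[1]=0x7D cont=0 payload=0x7D=125: acc |= 125<<7 -> acc=16123 shift=14 [end]
Varint 1: bytes[0:2] = FB 7D -> value 16123 (2 byte(s))
  byte[2]=0x91 cont=1 payload=0x11=17: acc |= 17<<0 -> acc=17 shift=7
  byte[3]=0x8B cont=1 payload=0x0B=11: acc |= 11<<7 -> acc=1425 shift=14
  byte[4]=0x7E cont=0 payload=0x7E=126: acc |= 126<<14 -> acc=2065809 shift=21 [end]
Varint 2: bytes[2:5] = 91 8B 7E -> value 2065809 (3 byte(s))
  byte[5]=0x89 cont=1 payload=0x09=9: acc |= 9<<0 -> acc=9 shift=7
  byte[6]=0x7A cont=0 payload=0x7A=122: acc |= 122<<7 -> acc=15625 shift=14 [end]
Varint 3: bytes[5:7] = 89 7A -> value 15625 (2 byte(s))
  byte[7]=0xBC cont=1 payload=0x3C=60: acc |= 60<<0 -> acc=60 shift=7
  byte[8]=0x40 cont=0 payload=0x40=64: acc |= 64<<7 -> acc=8252 shift=14 [end]
Varint 4: bytes[7:9] = BC 40 -> value 8252 (2 byte(s))

Answer: 16123 2065809 15625 8252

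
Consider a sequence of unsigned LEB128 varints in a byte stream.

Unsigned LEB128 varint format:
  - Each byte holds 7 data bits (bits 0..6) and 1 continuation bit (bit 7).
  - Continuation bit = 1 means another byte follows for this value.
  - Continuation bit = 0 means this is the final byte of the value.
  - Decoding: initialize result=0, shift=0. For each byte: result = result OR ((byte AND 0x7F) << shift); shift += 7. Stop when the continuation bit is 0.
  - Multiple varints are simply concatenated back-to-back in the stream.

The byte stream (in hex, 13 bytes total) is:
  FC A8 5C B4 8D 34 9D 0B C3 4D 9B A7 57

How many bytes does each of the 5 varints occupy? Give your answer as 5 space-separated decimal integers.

Answer: 3 3 2 2 3

Derivation:
  byte[0]=0xFC cont=1 payload=0x7C=124: acc |= 124<<0 -> acc=124 shift=7
  byte[1]=0xA8 cont=1 payload=0x28=40: acc |= 40<<7 -> acc=5244 shift=14
  byte[2]=0x5C cont=0 payload=0x5C=92: acc |= 92<<14 -> acc=1512572 shift=21 [end]
Varint 1: bytes[0:3] = FC A8 5C -> value 1512572 (3 byte(s))
  byte[3]=0xB4 cont=1 payload=0x34=52: acc |= 52<<0 -> acc=52 shift=7
  byte[4]=0x8D cont=1 payload=0x0D=13: acc |= 13<<7 -> acc=1716 shift=14
  byte[5]=0x34 cont=0 payload=0x34=52: acc |= 52<<14 -> acc=853684 shift=21 [end]
Varint 2: bytes[3:6] = B4 8D 34 -> value 853684 (3 byte(s))
  byte[6]=0x9D cont=1 payload=0x1D=29: acc |= 29<<0 -> acc=29 shift=7
  byte[7]=0x0B cont=0 payload=0x0B=11: acc |= 11<<7 -> acc=1437 shift=14 [end]
Varint 3: bytes[6:8] = 9D 0B -> value 1437 (2 byte(s))
  byte[8]=0xC3 cont=1 payload=0x43=67: acc |= 67<<0 -> acc=67 shift=7
  byte[9]=0x4D cont=0 payload=0x4D=77: acc |= 77<<7 -> acc=9923 shift=14 [end]
Varint 4: bytes[8:10] = C3 4D -> value 9923 (2 byte(s))
  byte[10]=0x9B cont=1 payload=0x1B=27: acc |= 27<<0 -> acc=27 shift=7
  byte[11]=0xA7 cont=1 payload=0x27=39: acc |= 39<<7 -> acc=5019 shift=14
  byte[12]=0x57 cont=0 payload=0x57=87: acc |= 87<<14 -> acc=1430427 shift=21 [end]
Varint 5: bytes[10:13] = 9B A7 57 -> value 1430427 (3 byte(s))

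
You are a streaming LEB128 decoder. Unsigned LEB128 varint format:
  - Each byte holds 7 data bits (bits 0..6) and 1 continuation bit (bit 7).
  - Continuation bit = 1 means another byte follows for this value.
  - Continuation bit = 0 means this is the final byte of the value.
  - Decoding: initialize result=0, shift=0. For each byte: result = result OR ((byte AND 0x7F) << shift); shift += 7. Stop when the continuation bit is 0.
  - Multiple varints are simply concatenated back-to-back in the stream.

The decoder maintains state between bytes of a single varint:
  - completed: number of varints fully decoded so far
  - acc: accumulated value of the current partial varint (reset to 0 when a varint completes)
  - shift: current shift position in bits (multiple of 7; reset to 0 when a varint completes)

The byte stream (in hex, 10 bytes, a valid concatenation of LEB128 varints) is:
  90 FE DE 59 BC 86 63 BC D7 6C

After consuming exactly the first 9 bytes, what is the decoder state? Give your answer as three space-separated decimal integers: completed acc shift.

byte[0]=0x90 cont=1 payload=0x10: acc |= 16<<0 -> completed=0 acc=16 shift=7
byte[1]=0xFE cont=1 payload=0x7E: acc |= 126<<7 -> completed=0 acc=16144 shift=14
byte[2]=0xDE cont=1 payload=0x5E: acc |= 94<<14 -> completed=0 acc=1556240 shift=21
byte[3]=0x59 cont=0 payload=0x59: varint #1 complete (value=188202768); reset -> completed=1 acc=0 shift=0
byte[4]=0xBC cont=1 payload=0x3C: acc |= 60<<0 -> completed=1 acc=60 shift=7
byte[5]=0x86 cont=1 payload=0x06: acc |= 6<<7 -> completed=1 acc=828 shift=14
byte[6]=0x63 cont=0 payload=0x63: varint #2 complete (value=1622844); reset -> completed=2 acc=0 shift=0
byte[7]=0xBC cont=1 payload=0x3C: acc |= 60<<0 -> completed=2 acc=60 shift=7
byte[8]=0xD7 cont=1 payload=0x57: acc |= 87<<7 -> completed=2 acc=11196 shift=14

Answer: 2 11196 14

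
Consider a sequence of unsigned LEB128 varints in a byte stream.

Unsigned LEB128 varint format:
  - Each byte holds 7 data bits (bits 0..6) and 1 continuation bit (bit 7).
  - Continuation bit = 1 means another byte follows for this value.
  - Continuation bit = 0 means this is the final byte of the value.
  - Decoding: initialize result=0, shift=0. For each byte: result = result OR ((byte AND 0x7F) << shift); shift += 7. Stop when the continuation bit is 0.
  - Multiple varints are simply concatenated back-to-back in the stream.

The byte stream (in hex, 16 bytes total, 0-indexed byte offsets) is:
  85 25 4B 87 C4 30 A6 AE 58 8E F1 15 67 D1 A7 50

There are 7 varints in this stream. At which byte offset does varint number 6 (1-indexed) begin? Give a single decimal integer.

  byte[0]=0x85 cont=1 payload=0x05=5: acc |= 5<<0 -> acc=5 shift=7
  byte[1]=0x25 cont=0 payload=0x25=37: acc |= 37<<7 -> acc=4741 shift=14 [end]
Varint 1: bytes[0:2] = 85 25 -> value 4741 (2 byte(s))
  byte[2]=0x4B cont=0 payload=0x4B=75: acc |= 75<<0 -> acc=75 shift=7 [end]
Varint 2: bytes[2:3] = 4B -> value 75 (1 byte(s))
  byte[3]=0x87 cont=1 payload=0x07=7: acc |= 7<<0 -> acc=7 shift=7
  byte[4]=0xC4 cont=1 payload=0x44=68: acc |= 68<<7 -> acc=8711 shift=14
  byte[5]=0x30 cont=0 payload=0x30=48: acc |= 48<<14 -> acc=795143 shift=21 [end]
Varint 3: bytes[3:6] = 87 C4 30 -> value 795143 (3 byte(s))
  byte[6]=0xA6 cont=1 payload=0x26=38: acc |= 38<<0 -> acc=38 shift=7
  byte[7]=0xAE cont=1 payload=0x2E=46: acc |= 46<<7 -> acc=5926 shift=14
  byte[8]=0x58 cont=0 payload=0x58=88: acc |= 88<<14 -> acc=1447718 shift=21 [end]
Varint 4: bytes[6:9] = A6 AE 58 -> value 1447718 (3 byte(s))
  byte[9]=0x8E cont=1 payload=0x0E=14: acc |= 14<<0 -> acc=14 shift=7
  byte[10]=0xF1 cont=1 payload=0x71=113: acc |= 113<<7 -> acc=14478 shift=14
  byte[11]=0x15 cont=0 payload=0x15=21: acc |= 21<<14 -> acc=358542 shift=21 [end]
Varint 5: bytes[9:12] = 8E F1 15 -> value 358542 (3 byte(s))
  byte[12]=0x67 cont=0 payload=0x67=103: acc |= 103<<0 -> acc=103 shift=7 [end]
Varint 6: bytes[12:13] = 67 -> value 103 (1 byte(s))
  byte[13]=0xD1 cont=1 payload=0x51=81: acc |= 81<<0 -> acc=81 shift=7
  byte[14]=0xA7 cont=1 payload=0x27=39: acc |= 39<<7 -> acc=5073 shift=14
  byte[15]=0x50 cont=0 payload=0x50=80: acc |= 80<<14 -> acc=1315793 shift=21 [end]
Varint 7: bytes[13:16] = D1 A7 50 -> value 1315793 (3 byte(s))

Answer: 12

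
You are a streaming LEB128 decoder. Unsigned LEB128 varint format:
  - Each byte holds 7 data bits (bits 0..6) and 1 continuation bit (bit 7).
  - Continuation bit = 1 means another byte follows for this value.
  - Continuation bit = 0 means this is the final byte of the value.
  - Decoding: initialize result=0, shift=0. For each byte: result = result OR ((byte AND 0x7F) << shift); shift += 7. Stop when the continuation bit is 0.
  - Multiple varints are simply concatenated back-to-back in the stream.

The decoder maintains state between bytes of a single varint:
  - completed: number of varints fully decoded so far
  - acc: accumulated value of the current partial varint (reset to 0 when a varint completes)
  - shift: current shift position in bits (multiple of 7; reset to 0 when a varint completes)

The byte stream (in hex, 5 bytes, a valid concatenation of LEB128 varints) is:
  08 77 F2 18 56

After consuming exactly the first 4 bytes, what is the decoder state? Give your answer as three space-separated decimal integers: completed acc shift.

byte[0]=0x08 cont=0 payload=0x08: varint #1 complete (value=8); reset -> completed=1 acc=0 shift=0
byte[1]=0x77 cont=0 payload=0x77: varint #2 complete (value=119); reset -> completed=2 acc=0 shift=0
byte[2]=0xF2 cont=1 payload=0x72: acc |= 114<<0 -> completed=2 acc=114 shift=7
byte[3]=0x18 cont=0 payload=0x18: varint #3 complete (value=3186); reset -> completed=3 acc=0 shift=0

Answer: 3 0 0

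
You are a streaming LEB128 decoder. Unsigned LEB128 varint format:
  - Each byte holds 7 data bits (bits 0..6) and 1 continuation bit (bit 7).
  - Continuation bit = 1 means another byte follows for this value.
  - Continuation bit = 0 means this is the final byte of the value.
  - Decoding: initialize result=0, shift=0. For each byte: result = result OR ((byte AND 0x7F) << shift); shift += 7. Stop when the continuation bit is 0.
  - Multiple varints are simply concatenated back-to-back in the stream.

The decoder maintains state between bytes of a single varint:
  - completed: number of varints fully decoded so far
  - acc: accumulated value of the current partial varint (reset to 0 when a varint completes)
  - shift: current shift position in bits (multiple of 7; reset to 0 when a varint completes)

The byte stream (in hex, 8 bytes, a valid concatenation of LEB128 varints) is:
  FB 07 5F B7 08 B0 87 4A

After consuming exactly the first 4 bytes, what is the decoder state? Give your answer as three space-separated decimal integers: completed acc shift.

byte[0]=0xFB cont=1 payload=0x7B: acc |= 123<<0 -> completed=0 acc=123 shift=7
byte[1]=0x07 cont=0 payload=0x07: varint #1 complete (value=1019); reset -> completed=1 acc=0 shift=0
byte[2]=0x5F cont=0 payload=0x5F: varint #2 complete (value=95); reset -> completed=2 acc=0 shift=0
byte[3]=0xB7 cont=1 payload=0x37: acc |= 55<<0 -> completed=2 acc=55 shift=7

Answer: 2 55 7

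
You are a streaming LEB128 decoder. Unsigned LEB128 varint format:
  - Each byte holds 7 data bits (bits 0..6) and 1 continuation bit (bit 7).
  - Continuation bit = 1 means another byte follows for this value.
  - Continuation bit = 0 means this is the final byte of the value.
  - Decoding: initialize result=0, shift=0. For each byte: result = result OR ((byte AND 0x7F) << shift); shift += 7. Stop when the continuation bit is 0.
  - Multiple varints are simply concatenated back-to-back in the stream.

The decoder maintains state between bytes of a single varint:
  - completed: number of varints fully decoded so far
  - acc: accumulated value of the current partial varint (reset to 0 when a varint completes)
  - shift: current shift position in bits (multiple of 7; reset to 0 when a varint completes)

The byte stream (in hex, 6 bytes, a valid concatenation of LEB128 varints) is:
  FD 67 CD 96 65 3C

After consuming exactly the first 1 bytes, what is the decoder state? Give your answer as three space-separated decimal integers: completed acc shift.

byte[0]=0xFD cont=1 payload=0x7D: acc |= 125<<0 -> completed=0 acc=125 shift=7

Answer: 0 125 7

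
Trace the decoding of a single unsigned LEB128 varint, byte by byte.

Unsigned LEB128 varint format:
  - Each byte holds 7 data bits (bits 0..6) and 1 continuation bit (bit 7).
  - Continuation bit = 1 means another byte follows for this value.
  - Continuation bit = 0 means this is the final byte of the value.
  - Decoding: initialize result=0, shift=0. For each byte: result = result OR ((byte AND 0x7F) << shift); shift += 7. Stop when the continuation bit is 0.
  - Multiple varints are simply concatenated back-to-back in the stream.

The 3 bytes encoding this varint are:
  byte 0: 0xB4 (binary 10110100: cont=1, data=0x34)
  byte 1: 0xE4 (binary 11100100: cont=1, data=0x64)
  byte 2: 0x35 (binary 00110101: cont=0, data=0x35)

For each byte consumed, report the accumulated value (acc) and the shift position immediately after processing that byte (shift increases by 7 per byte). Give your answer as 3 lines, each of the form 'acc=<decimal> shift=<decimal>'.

byte 0=0xB4: payload=0x34=52, contrib = 52<<0 = 52; acc -> 52, shift -> 7
byte 1=0xE4: payload=0x64=100, contrib = 100<<7 = 12800; acc -> 12852, shift -> 14
byte 2=0x35: payload=0x35=53, contrib = 53<<14 = 868352; acc -> 881204, shift -> 21

Answer: acc=52 shift=7
acc=12852 shift=14
acc=881204 shift=21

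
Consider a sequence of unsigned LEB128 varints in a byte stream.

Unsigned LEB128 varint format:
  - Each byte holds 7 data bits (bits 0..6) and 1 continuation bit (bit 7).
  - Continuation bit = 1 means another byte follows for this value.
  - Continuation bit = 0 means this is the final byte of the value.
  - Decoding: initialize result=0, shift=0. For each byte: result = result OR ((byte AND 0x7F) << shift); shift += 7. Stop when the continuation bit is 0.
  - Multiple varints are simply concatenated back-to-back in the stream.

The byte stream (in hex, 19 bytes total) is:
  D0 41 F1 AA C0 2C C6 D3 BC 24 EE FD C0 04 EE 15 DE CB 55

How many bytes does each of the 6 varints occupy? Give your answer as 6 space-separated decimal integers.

Answer: 2 4 4 4 2 3

Derivation:
  byte[0]=0xD0 cont=1 payload=0x50=80: acc |= 80<<0 -> acc=80 shift=7
  byte[1]=0x41 cont=0 payload=0x41=65: acc |= 65<<7 -> acc=8400 shift=14 [end]
Varint 1: bytes[0:2] = D0 41 -> value 8400 (2 byte(s))
  byte[2]=0xF1 cont=1 payload=0x71=113: acc |= 113<<0 -> acc=113 shift=7
  byte[3]=0xAA cont=1 payload=0x2A=42: acc |= 42<<7 -> acc=5489 shift=14
  byte[4]=0xC0 cont=1 payload=0x40=64: acc |= 64<<14 -> acc=1054065 shift=21
  byte[5]=0x2C cont=0 payload=0x2C=44: acc |= 44<<21 -> acc=93328753 shift=28 [end]
Varint 2: bytes[2:6] = F1 AA C0 2C -> value 93328753 (4 byte(s))
  byte[6]=0xC6 cont=1 payload=0x46=70: acc |= 70<<0 -> acc=70 shift=7
  byte[7]=0xD3 cont=1 payload=0x53=83: acc |= 83<<7 -> acc=10694 shift=14
  byte[8]=0xBC cont=1 payload=0x3C=60: acc |= 60<<14 -> acc=993734 shift=21
  byte[9]=0x24 cont=0 payload=0x24=36: acc |= 36<<21 -> acc=76491206 shift=28 [end]
Varint 3: bytes[6:10] = C6 D3 BC 24 -> value 76491206 (4 byte(s))
  byte[10]=0xEE cont=1 payload=0x6E=110: acc |= 110<<0 -> acc=110 shift=7
  byte[11]=0xFD cont=1 payload=0x7D=125: acc |= 125<<7 -> acc=16110 shift=14
  byte[12]=0xC0 cont=1 payload=0x40=64: acc |= 64<<14 -> acc=1064686 shift=21
  byte[13]=0x04 cont=0 payload=0x04=4: acc |= 4<<21 -> acc=9453294 shift=28 [end]
Varint 4: bytes[10:14] = EE FD C0 04 -> value 9453294 (4 byte(s))
  byte[14]=0xEE cont=1 payload=0x6E=110: acc |= 110<<0 -> acc=110 shift=7
  byte[15]=0x15 cont=0 payload=0x15=21: acc |= 21<<7 -> acc=2798 shift=14 [end]
Varint 5: bytes[14:16] = EE 15 -> value 2798 (2 byte(s))
  byte[16]=0xDE cont=1 payload=0x5E=94: acc |= 94<<0 -> acc=94 shift=7
  byte[17]=0xCB cont=1 payload=0x4B=75: acc |= 75<<7 -> acc=9694 shift=14
  byte[18]=0x55 cont=0 payload=0x55=85: acc |= 85<<14 -> acc=1402334 shift=21 [end]
Varint 6: bytes[16:19] = DE CB 55 -> value 1402334 (3 byte(s))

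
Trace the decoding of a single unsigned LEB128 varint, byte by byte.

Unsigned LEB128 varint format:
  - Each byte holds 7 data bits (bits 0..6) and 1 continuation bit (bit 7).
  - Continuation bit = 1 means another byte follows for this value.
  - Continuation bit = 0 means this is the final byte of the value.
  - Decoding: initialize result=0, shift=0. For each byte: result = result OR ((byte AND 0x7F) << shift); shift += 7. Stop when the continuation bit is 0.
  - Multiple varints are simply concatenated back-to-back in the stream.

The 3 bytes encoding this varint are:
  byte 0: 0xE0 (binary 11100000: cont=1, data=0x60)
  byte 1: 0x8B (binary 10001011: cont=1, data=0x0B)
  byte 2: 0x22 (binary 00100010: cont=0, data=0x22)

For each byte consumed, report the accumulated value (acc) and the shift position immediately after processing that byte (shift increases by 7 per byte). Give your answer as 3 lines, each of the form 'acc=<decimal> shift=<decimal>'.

Answer: acc=96 shift=7
acc=1504 shift=14
acc=558560 shift=21

Derivation:
byte 0=0xE0: payload=0x60=96, contrib = 96<<0 = 96; acc -> 96, shift -> 7
byte 1=0x8B: payload=0x0B=11, contrib = 11<<7 = 1408; acc -> 1504, shift -> 14
byte 2=0x22: payload=0x22=34, contrib = 34<<14 = 557056; acc -> 558560, shift -> 21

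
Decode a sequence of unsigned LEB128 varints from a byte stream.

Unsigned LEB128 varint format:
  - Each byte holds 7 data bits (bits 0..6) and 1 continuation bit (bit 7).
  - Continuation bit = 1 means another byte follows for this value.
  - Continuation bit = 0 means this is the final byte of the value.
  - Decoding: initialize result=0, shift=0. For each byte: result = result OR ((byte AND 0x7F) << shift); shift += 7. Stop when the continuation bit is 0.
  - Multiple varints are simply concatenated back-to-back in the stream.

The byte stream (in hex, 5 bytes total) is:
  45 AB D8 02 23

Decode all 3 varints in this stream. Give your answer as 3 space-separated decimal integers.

  byte[0]=0x45 cont=0 payload=0x45=69: acc |= 69<<0 -> acc=69 shift=7 [end]
Varint 1: bytes[0:1] = 45 -> value 69 (1 byte(s))
  byte[1]=0xAB cont=1 payload=0x2B=43: acc |= 43<<0 -> acc=43 shift=7
  byte[2]=0xD8 cont=1 payload=0x58=88: acc |= 88<<7 -> acc=11307 shift=14
  byte[3]=0x02 cont=0 payload=0x02=2: acc |= 2<<14 -> acc=44075 shift=21 [end]
Varint 2: bytes[1:4] = AB D8 02 -> value 44075 (3 byte(s))
  byte[4]=0x23 cont=0 payload=0x23=35: acc |= 35<<0 -> acc=35 shift=7 [end]
Varint 3: bytes[4:5] = 23 -> value 35 (1 byte(s))

Answer: 69 44075 35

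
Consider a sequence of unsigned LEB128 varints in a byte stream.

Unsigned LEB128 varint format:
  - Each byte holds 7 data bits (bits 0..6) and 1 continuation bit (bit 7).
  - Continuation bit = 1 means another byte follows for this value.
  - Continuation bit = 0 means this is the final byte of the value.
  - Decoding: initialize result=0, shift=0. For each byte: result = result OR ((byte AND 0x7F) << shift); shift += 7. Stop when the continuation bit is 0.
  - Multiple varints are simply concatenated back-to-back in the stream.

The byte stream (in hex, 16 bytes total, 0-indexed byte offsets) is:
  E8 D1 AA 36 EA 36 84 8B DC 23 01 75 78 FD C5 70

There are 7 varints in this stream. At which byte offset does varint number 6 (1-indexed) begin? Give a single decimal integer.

Answer: 12

Derivation:
  byte[0]=0xE8 cont=1 payload=0x68=104: acc |= 104<<0 -> acc=104 shift=7
  byte[1]=0xD1 cont=1 payload=0x51=81: acc |= 81<<7 -> acc=10472 shift=14
  byte[2]=0xAA cont=1 payload=0x2A=42: acc |= 42<<14 -> acc=698600 shift=21
  byte[3]=0x36 cont=0 payload=0x36=54: acc |= 54<<21 -> acc=113944808 shift=28 [end]
Varint 1: bytes[0:4] = E8 D1 AA 36 -> value 113944808 (4 byte(s))
  byte[4]=0xEA cont=1 payload=0x6A=106: acc |= 106<<0 -> acc=106 shift=7
  byte[5]=0x36 cont=0 payload=0x36=54: acc |= 54<<7 -> acc=7018 shift=14 [end]
Varint 2: bytes[4:6] = EA 36 -> value 7018 (2 byte(s))
  byte[6]=0x84 cont=1 payload=0x04=4: acc |= 4<<0 -> acc=4 shift=7
  byte[7]=0x8B cont=1 payload=0x0B=11: acc |= 11<<7 -> acc=1412 shift=14
  byte[8]=0xDC cont=1 payload=0x5C=92: acc |= 92<<14 -> acc=1508740 shift=21
  byte[9]=0x23 cont=0 payload=0x23=35: acc |= 35<<21 -> acc=74909060 shift=28 [end]
Varint 3: bytes[6:10] = 84 8B DC 23 -> value 74909060 (4 byte(s))
  byte[10]=0x01 cont=0 payload=0x01=1: acc |= 1<<0 -> acc=1 shift=7 [end]
Varint 4: bytes[10:11] = 01 -> value 1 (1 byte(s))
  byte[11]=0x75 cont=0 payload=0x75=117: acc |= 117<<0 -> acc=117 shift=7 [end]
Varint 5: bytes[11:12] = 75 -> value 117 (1 byte(s))
  byte[12]=0x78 cont=0 payload=0x78=120: acc |= 120<<0 -> acc=120 shift=7 [end]
Varint 6: bytes[12:13] = 78 -> value 120 (1 byte(s))
  byte[13]=0xFD cont=1 payload=0x7D=125: acc |= 125<<0 -> acc=125 shift=7
  byte[14]=0xC5 cont=1 payload=0x45=69: acc |= 69<<7 -> acc=8957 shift=14
  byte[15]=0x70 cont=0 payload=0x70=112: acc |= 112<<14 -> acc=1843965 shift=21 [end]
Varint 7: bytes[13:16] = FD C5 70 -> value 1843965 (3 byte(s))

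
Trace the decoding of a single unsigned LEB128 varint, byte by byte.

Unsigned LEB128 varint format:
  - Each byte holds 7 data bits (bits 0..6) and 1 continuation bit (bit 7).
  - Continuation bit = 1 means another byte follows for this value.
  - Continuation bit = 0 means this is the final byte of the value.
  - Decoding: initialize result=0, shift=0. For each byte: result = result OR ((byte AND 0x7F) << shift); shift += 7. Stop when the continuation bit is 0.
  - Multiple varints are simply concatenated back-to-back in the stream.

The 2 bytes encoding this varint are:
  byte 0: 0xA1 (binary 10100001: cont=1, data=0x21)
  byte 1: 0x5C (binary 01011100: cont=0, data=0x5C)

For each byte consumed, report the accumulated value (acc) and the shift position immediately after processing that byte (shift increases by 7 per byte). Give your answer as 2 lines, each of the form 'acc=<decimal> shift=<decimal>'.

Answer: acc=33 shift=7
acc=11809 shift=14

Derivation:
byte 0=0xA1: payload=0x21=33, contrib = 33<<0 = 33; acc -> 33, shift -> 7
byte 1=0x5C: payload=0x5C=92, contrib = 92<<7 = 11776; acc -> 11809, shift -> 14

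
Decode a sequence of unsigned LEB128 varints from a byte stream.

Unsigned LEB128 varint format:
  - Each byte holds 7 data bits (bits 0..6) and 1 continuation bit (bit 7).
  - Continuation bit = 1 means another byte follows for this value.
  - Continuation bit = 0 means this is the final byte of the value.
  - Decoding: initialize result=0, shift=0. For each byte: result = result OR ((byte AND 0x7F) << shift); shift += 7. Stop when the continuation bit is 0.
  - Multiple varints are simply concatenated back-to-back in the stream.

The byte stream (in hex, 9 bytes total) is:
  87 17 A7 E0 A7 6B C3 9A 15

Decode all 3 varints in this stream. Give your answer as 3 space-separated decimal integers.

Answer: 2951 225046567 347459

Derivation:
  byte[0]=0x87 cont=1 payload=0x07=7: acc |= 7<<0 -> acc=7 shift=7
  byte[1]=0x17 cont=0 payload=0x17=23: acc |= 23<<7 -> acc=2951 shift=14 [end]
Varint 1: bytes[0:2] = 87 17 -> value 2951 (2 byte(s))
  byte[2]=0xA7 cont=1 payload=0x27=39: acc |= 39<<0 -> acc=39 shift=7
  byte[3]=0xE0 cont=1 payload=0x60=96: acc |= 96<<7 -> acc=12327 shift=14
  byte[4]=0xA7 cont=1 payload=0x27=39: acc |= 39<<14 -> acc=651303 shift=21
  byte[5]=0x6B cont=0 payload=0x6B=107: acc |= 107<<21 -> acc=225046567 shift=28 [end]
Varint 2: bytes[2:6] = A7 E0 A7 6B -> value 225046567 (4 byte(s))
  byte[6]=0xC3 cont=1 payload=0x43=67: acc |= 67<<0 -> acc=67 shift=7
  byte[7]=0x9A cont=1 payload=0x1A=26: acc |= 26<<7 -> acc=3395 shift=14
  byte[8]=0x15 cont=0 payload=0x15=21: acc |= 21<<14 -> acc=347459 shift=21 [end]
Varint 3: bytes[6:9] = C3 9A 15 -> value 347459 (3 byte(s))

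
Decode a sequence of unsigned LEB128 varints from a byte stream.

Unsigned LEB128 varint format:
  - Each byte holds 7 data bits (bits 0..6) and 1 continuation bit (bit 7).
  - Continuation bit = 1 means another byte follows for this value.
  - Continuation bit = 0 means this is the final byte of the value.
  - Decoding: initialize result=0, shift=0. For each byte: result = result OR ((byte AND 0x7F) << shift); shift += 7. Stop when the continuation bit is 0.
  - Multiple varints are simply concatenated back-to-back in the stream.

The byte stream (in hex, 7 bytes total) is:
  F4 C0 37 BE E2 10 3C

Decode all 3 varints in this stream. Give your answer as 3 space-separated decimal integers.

  byte[0]=0xF4 cont=1 payload=0x74=116: acc |= 116<<0 -> acc=116 shift=7
  byte[1]=0xC0 cont=1 payload=0x40=64: acc |= 64<<7 -> acc=8308 shift=14
  byte[2]=0x37 cont=0 payload=0x37=55: acc |= 55<<14 -> acc=909428 shift=21 [end]
Varint 1: bytes[0:3] = F4 C0 37 -> value 909428 (3 byte(s))
  byte[3]=0xBE cont=1 payload=0x3E=62: acc |= 62<<0 -> acc=62 shift=7
  byte[4]=0xE2 cont=1 payload=0x62=98: acc |= 98<<7 -> acc=12606 shift=14
  byte[5]=0x10 cont=0 payload=0x10=16: acc |= 16<<14 -> acc=274750 shift=21 [end]
Varint 2: bytes[3:6] = BE E2 10 -> value 274750 (3 byte(s))
  byte[6]=0x3C cont=0 payload=0x3C=60: acc |= 60<<0 -> acc=60 shift=7 [end]
Varint 3: bytes[6:7] = 3C -> value 60 (1 byte(s))

Answer: 909428 274750 60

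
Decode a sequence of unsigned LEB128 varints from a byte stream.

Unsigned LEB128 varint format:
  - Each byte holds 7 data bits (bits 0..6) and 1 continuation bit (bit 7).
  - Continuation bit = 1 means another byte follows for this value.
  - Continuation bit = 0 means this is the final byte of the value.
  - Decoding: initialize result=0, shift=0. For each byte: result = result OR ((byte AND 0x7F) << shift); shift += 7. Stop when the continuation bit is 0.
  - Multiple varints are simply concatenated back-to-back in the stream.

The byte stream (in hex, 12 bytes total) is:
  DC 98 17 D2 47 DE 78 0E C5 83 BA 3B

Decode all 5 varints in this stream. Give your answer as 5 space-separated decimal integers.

Answer: 379996 9170 15454 14 124682693

Derivation:
  byte[0]=0xDC cont=1 payload=0x5C=92: acc |= 92<<0 -> acc=92 shift=7
  byte[1]=0x98 cont=1 payload=0x18=24: acc |= 24<<7 -> acc=3164 shift=14
  byte[2]=0x17 cont=0 payload=0x17=23: acc |= 23<<14 -> acc=379996 shift=21 [end]
Varint 1: bytes[0:3] = DC 98 17 -> value 379996 (3 byte(s))
  byte[3]=0xD2 cont=1 payload=0x52=82: acc |= 82<<0 -> acc=82 shift=7
  byte[4]=0x47 cont=0 payload=0x47=71: acc |= 71<<7 -> acc=9170 shift=14 [end]
Varint 2: bytes[3:5] = D2 47 -> value 9170 (2 byte(s))
  byte[5]=0xDE cont=1 payload=0x5E=94: acc |= 94<<0 -> acc=94 shift=7
  byte[6]=0x78 cont=0 payload=0x78=120: acc |= 120<<7 -> acc=15454 shift=14 [end]
Varint 3: bytes[5:7] = DE 78 -> value 15454 (2 byte(s))
  byte[7]=0x0E cont=0 payload=0x0E=14: acc |= 14<<0 -> acc=14 shift=7 [end]
Varint 4: bytes[7:8] = 0E -> value 14 (1 byte(s))
  byte[8]=0xC5 cont=1 payload=0x45=69: acc |= 69<<0 -> acc=69 shift=7
  byte[9]=0x83 cont=1 payload=0x03=3: acc |= 3<<7 -> acc=453 shift=14
  byte[10]=0xBA cont=1 payload=0x3A=58: acc |= 58<<14 -> acc=950725 shift=21
  byte[11]=0x3B cont=0 payload=0x3B=59: acc |= 59<<21 -> acc=124682693 shift=28 [end]
Varint 5: bytes[8:12] = C5 83 BA 3B -> value 124682693 (4 byte(s))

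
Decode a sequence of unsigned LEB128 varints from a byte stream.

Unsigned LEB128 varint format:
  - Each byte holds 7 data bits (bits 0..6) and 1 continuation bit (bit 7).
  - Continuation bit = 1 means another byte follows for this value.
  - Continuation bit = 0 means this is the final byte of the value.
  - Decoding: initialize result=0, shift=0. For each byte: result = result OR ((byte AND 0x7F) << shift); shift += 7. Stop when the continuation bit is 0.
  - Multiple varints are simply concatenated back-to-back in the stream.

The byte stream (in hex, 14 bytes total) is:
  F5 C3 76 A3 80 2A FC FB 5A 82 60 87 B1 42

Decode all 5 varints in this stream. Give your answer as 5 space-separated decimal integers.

Answer: 1942005 688163 1490428 12290 1087623

Derivation:
  byte[0]=0xF5 cont=1 payload=0x75=117: acc |= 117<<0 -> acc=117 shift=7
  byte[1]=0xC3 cont=1 payload=0x43=67: acc |= 67<<7 -> acc=8693 shift=14
  byte[2]=0x76 cont=0 payload=0x76=118: acc |= 118<<14 -> acc=1942005 shift=21 [end]
Varint 1: bytes[0:3] = F5 C3 76 -> value 1942005 (3 byte(s))
  byte[3]=0xA3 cont=1 payload=0x23=35: acc |= 35<<0 -> acc=35 shift=7
  byte[4]=0x80 cont=1 payload=0x00=0: acc |= 0<<7 -> acc=35 shift=14
  byte[5]=0x2A cont=0 payload=0x2A=42: acc |= 42<<14 -> acc=688163 shift=21 [end]
Varint 2: bytes[3:6] = A3 80 2A -> value 688163 (3 byte(s))
  byte[6]=0xFC cont=1 payload=0x7C=124: acc |= 124<<0 -> acc=124 shift=7
  byte[7]=0xFB cont=1 payload=0x7B=123: acc |= 123<<7 -> acc=15868 shift=14
  byte[8]=0x5A cont=0 payload=0x5A=90: acc |= 90<<14 -> acc=1490428 shift=21 [end]
Varint 3: bytes[6:9] = FC FB 5A -> value 1490428 (3 byte(s))
  byte[9]=0x82 cont=1 payload=0x02=2: acc |= 2<<0 -> acc=2 shift=7
  byte[10]=0x60 cont=0 payload=0x60=96: acc |= 96<<7 -> acc=12290 shift=14 [end]
Varint 4: bytes[9:11] = 82 60 -> value 12290 (2 byte(s))
  byte[11]=0x87 cont=1 payload=0x07=7: acc |= 7<<0 -> acc=7 shift=7
  byte[12]=0xB1 cont=1 payload=0x31=49: acc |= 49<<7 -> acc=6279 shift=14
  byte[13]=0x42 cont=0 payload=0x42=66: acc |= 66<<14 -> acc=1087623 shift=21 [end]
Varint 5: bytes[11:14] = 87 B1 42 -> value 1087623 (3 byte(s))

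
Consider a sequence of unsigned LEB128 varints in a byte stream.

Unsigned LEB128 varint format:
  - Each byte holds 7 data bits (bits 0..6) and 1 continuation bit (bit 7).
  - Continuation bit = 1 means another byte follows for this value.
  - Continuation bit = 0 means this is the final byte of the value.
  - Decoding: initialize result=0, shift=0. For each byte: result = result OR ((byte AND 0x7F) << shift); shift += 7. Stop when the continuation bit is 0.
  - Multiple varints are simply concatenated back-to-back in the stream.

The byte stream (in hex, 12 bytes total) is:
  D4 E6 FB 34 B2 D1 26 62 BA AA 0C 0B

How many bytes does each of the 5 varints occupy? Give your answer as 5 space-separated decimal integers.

Answer: 4 3 1 3 1

Derivation:
  byte[0]=0xD4 cont=1 payload=0x54=84: acc |= 84<<0 -> acc=84 shift=7
  byte[1]=0xE6 cont=1 payload=0x66=102: acc |= 102<<7 -> acc=13140 shift=14
  byte[2]=0xFB cont=1 payload=0x7B=123: acc |= 123<<14 -> acc=2028372 shift=21
  byte[3]=0x34 cont=0 payload=0x34=52: acc |= 52<<21 -> acc=111080276 shift=28 [end]
Varint 1: bytes[0:4] = D4 E6 FB 34 -> value 111080276 (4 byte(s))
  byte[4]=0xB2 cont=1 payload=0x32=50: acc |= 50<<0 -> acc=50 shift=7
  byte[5]=0xD1 cont=1 payload=0x51=81: acc |= 81<<7 -> acc=10418 shift=14
  byte[6]=0x26 cont=0 payload=0x26=38: acc |= 38<<14 -> acc=633010 shift=21 [end]
Varint 2: bytes[4:7] = B2 D1 26 -> value 633010 (3 byte(s))
  byte[7]=0x62 cont=0 payload=0x62=98: acc |= 98<<0 -> acc=98 shift=7 [end]
Varint 3: bytes[7:8] = 62 -> value 98 (1 byte(s))
  byte[8]=0xBA cont=1 payload=0x3A=58: acc |= 58<<0 -> acc=58 shift=7
  byte[9]=0xAA cont=1 payload=0x2A=42: acc |= 42<<7 -> acc=5434 shift=14
  byte[10]=0x0C cont=0 payload=0x0C=12: acc |= 12<<14 -> acc=202042 shift=21 [end]
Varint 4: bytes[8:11] = BA AA 0C -> value 202042 (3 byte(s))
  byte[11]=0x0B cont=0 payload=0x0B=11: acc |= 11<<0 -> acc=11 shift=7 [end]
Varint 5: bytes[11:12] = 0B -> value 11 (1 byte(s))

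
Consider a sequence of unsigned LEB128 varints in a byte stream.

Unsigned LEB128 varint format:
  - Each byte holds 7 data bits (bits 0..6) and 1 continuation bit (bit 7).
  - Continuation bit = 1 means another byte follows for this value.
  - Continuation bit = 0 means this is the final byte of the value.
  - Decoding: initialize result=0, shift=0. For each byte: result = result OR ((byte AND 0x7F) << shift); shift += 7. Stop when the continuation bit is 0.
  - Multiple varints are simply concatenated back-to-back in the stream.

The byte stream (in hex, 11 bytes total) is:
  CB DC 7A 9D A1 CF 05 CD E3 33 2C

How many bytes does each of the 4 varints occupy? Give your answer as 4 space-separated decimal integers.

  byte[0]=0xCB cont=1 payload=0x4B=75: acc |= 75<<0 -> acc=75 shift=7
  byte[1]=0xDC cont=1 payload=0x5C=92: acc |= 92<<7 -> acc=11851 shift=14
  byte[2]=0x7A cont=0 payload=0x7A=122: acc |= 122<<14 -> acc=2010699 shift=21 [end]
Varint 1: bytes[0:3] = CB DC 7A -> value 2010699 (3 byte(s))
  byte[3]=0x9D cont=1 payload=0x1D=29: acc |= 29<<0 -> acc=29 shift=7
  byte[4]=0xA1 cont=1 payload=0x21=33: acc |= 33<<7 -> acc=4253 shift=14
  byte[5]=0xCF cont=1 payload=0x4F=79: acc |= 79<<14 -> acc=1298589 shift=21
  byte[6]=0x05 cont=0 payload=0x05=5: acc |= 5<<21 -> acc=11784349 shift=28 [end]
Varint 2: bytes[3:7] = 9D A1 CF 05 -> value 11784349 (4 byte(s))
  byte[7]=0xCD cont=1 payload=0x4D=77: acc |= 77<<0 -> acc=77 shift=7
  byte[8]=0xE3 cont=1 payload=0x63=99: acc |= 99<<7 -> acc=12749 shift=14
  byte[9]=0x33 cont=0 payload=0x33=51: acc |= 51<<14 -> acc=848333 shift=21 [end]
Varint 3: bytes[7:10] = CD E3 33 -> value 848333 (3 byte(s))
  byte[10]=0x2C cont=0 payload=0x2C=44: acc |= 44<<0 -> acc=44 shift=7 [end]
Varint 4: bytes[10:11] = 2C -> value 44 (1 byte(s))

Answer: 3 4 3 1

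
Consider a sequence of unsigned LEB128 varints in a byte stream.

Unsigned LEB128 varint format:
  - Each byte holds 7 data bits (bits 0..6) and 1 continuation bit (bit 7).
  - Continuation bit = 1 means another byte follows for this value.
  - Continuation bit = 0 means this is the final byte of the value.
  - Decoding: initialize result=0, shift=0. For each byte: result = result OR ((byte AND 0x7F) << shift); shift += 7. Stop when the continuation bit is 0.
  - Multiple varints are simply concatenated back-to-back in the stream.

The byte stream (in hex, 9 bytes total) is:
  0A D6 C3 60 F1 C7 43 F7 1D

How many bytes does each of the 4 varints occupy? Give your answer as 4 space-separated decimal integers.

Answer: 1 3 3 2

Derivation:
  byte[0]=0x0A cont=0 payload=0x0A=10: acc |= 10<<0 -> acc=10 shift=7 [end]
Varint 1: bytes[0:1] = 0A -> value 10 (1 byte(s))
  byte[1]=0xD6 cont=1 payload=0x56=86: acc |= 86<<0 -> acc=86 shift=7
  byte[2]=0xC3 cont=1 payload=0x43=67: acc |= 67<<7 -> acc=8662 shift=14
  byte[3]=0x60 cont=0 payload=0x60=96: acc |= 96<<14 -> acc=1581526 shift=21 [end]
Varint 2: bytes[1:4] = D6 C3 60 -> value 1581526 (3 byte(s))
  byte[4]=0xF1 cont=1 payload=0x71=113: acc |= 113<<0 -> acc=113 shift=7
  byte[5]=0xC7 cont=1 payload=0x47=71: acc |= 71<<7 -> acc=9201 shift=14
  byte[6]=0x43 cont=0 payload=0x43=67: acc |= 67<<14 -> acc=1106929 shift=21 [end]
Varint 3: bytes[4:7] = F1 C7 43 -> value 1106929 (3 byte(s))
  byte[7]=0xF7 cont=1 payload=0x77=119: acc |= 119<<0 -> acc=119 shift=7
  byte[8]=0x1D cont=0 payload=0x1D=29: acc |= 29<<7 -> acc=3831 shift=14 [end]
Varint 4: bytes[7:9] = F7 1D -> value 3831 (2 byte(s))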